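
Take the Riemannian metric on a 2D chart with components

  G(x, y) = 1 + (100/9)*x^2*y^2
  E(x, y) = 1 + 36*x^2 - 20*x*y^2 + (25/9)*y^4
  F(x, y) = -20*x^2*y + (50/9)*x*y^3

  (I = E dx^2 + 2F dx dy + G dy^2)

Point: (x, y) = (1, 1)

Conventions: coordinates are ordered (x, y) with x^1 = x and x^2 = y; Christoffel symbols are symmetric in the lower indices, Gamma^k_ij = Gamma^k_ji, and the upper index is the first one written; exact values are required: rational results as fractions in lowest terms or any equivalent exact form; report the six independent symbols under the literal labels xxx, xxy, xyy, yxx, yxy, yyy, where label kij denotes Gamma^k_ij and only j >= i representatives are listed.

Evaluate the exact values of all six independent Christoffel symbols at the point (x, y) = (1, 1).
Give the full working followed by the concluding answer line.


E = 178/9, F = -130/9, G = 109/9 at the point
E_x = 52, E_y = -260/9, F_x = -310/9, F_y = -10/3, G_x = 200/9, G_y = 200/9
EG - F^2 = 278/9;  g^inv = (9/278) * [[109/9, 130/9], [130/9, 178/9]]
first-kind symbols [ij,l] = (1/2)(d_i g_jl + d_j g_il - d_l g_ij): [xx,x] = E_x/2 = 26, [xx,y] = F_x - E_y/2 = -20, [xy,x] = E_y/2 = -130/9, [xy,y] = G_x/2 = 100/9, [yy,x] = F_y - G_x/2 = -130/9, [yy,y] = G_y/2 = 100/9
Gamma^x_ij = (G*[ij,x] - F*[ij,y])/(EG - F^2), Gamma^y_ij = (E*[ij,y] - F*[ij,x])/(EG - F^2)

Answer: Gamma_xxx = 117/139, Gamma_xxy = -65/139, Gamma_xyy = -65/139, Gamma_yxx = -90/139, Gamma_yxy = 50/139, Gamma_yyy = 50/139


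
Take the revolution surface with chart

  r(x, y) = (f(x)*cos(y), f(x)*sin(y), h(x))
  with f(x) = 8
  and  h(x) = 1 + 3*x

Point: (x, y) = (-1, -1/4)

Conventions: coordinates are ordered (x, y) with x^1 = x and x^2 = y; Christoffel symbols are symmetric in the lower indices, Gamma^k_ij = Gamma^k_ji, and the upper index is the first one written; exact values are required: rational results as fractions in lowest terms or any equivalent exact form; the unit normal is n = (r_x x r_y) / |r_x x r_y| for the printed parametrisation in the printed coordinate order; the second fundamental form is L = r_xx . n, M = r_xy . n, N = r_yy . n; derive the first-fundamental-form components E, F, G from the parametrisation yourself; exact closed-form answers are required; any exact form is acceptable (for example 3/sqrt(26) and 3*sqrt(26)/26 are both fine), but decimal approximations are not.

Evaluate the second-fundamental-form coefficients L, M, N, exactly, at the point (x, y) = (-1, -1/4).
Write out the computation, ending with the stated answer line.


f = 8, f' = 0, f'' = 0, h' = 3, h'' = 0
E = 9, F = 0, G = 64; answer radicand W^2 = 9
unnormalised second-form numerators: l = 0, m = 0, n = 24; L = l/sqrt(9), and similarly M = m/sqrt(W^2), N = n/sqrt(W^2)

Answer: L = 0, M = 0, N = 8


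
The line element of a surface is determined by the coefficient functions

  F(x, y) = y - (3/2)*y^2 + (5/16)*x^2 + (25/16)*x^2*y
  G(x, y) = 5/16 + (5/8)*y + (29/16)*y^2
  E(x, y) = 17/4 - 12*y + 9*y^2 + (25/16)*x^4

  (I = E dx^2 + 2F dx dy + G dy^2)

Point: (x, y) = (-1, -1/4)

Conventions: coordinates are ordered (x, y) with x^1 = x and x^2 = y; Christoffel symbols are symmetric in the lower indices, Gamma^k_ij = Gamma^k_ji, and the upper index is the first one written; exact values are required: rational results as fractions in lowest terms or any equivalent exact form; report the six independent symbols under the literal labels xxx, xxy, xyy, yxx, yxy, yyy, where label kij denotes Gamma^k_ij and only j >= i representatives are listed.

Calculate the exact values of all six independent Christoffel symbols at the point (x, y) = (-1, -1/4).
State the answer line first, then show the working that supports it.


Answer: Gamma_xxx = 3692/3207, Gamma_xxy = -1012/1069, Gamma_xyy = 1138/3207, Gamma_yxx = 105800/3207, Gamma_yxy = -1584/1069, Gamma_yyy = 36/1069

E = 75/8, F = -27/64, G = 69/256 at the point
E_x = -25/4, E_y = -33/2, F_x = 5/32, F_y = 53/16, G_x = 0, G_y = -9/32
EG - F^2 = 9621/4096;  g^inv = (4096/9621) * [[69/256, 27/64], [27/64, 75/8]]
first-kind symbols [ij,l] = (1/2)(d_i g_jl + d_j g_il - d_l g_ij): [xx,x] = E_x/2 = -25/8, [xx,y] = F_x - E_y/2 = 269/32, [xy,x] = E_y/2 = -33/4, [xy,y] = G_x/2 = 0, [yy,x] = F_y - G_x/2 = 53/16, [yy,y] = G_y/2 = -9/64
Gamma^x_ij = (G*[ij,x] - F*[ij,y])/(EG - F^2), Gamma^y_ij = (E*[ij,y] - F*[ij,x])/(EG - F^2)


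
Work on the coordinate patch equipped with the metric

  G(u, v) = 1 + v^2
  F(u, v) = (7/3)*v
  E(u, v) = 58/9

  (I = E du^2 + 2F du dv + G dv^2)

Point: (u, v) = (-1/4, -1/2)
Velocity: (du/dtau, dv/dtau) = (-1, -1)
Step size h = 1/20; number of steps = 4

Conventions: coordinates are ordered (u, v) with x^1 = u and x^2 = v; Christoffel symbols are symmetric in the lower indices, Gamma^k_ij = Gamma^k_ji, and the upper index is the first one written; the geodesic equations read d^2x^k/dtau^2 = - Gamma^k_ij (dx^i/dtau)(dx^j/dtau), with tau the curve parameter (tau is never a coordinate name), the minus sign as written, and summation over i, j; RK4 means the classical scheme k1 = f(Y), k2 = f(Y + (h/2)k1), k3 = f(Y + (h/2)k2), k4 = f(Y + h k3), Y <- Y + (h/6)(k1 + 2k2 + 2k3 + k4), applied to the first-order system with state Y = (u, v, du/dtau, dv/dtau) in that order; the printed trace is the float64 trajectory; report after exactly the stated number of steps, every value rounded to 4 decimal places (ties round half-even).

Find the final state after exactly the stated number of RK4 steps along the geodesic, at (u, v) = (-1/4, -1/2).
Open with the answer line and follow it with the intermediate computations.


Answer: u = -0.4568, v = -0.6983, du/dtau = -1.0674, dv/dtau = -0.9827

f(Y) = (du/dtau, dv/dtau, -Gamma^u_ij Y'^i Y'^j, -Gamma^v_ij Y'^i Y'^j) with the Gammas evaluated at the stage position; h = 0.050000; intermediate values shown to 6 dp
step 0: u = -0.2500, v = -0.5000, du/dtau = -1.0000, dv/dtau = -1.0000
step 1:
  k1: at (u, v) = (-0.250000, -0.500000), (du/dtau, dv/dtau) = (-1.000000, -1.000000); Gamma_uuu = 0.000000, Gamma_uuv = 0.000000, Gamma_uvv = 0.348548, Gamma_vuu = 0.000000, Gamma_vuv = 0.000000, Gamma_vvv = -0.074689; k1 = (-1.000000, -1.000000, -0.348548, 0.074689)
  k2: at (u, v) = (-0.275000, -0.525000), (du/dtau, dv/dtau) = (-1.008714, -0.998133); Gamma_uuu = 0.000000, Gamma_uuv = 0.000000, Gamma_uvv = 0.347219, Gamma_vuu = 0.000000, Gamma_vuv = 0.000000, Gamma_vvv = -0.078124; k2 = (-1.008714, -0.998133, -0.345923, 0.077833)
  k3: at (u, v) = (-0.275218, -0.524953), (du/dtau, dv/dtau) = (-1.008648, -0.998054); Gamma_uuu = 0.000000, Gamma_uuv = 0.000000, Gamma_uvv = 0.347221, Gamma_vuu = 0.000000, Gamma_vuv = 0.000000, Gamma_vvv = -0.078118; k3 = (-1.008648, -0.998054, -0.345871, 0.077814)
  k4: at (u, v) = (-0.300432, -0.549903), (du/dtau, dv/dtau) = (-1.017294, -0.996109); Gamma_uuu = 0.000000, Gamma_uuv = 0.000000, Gamma_uvv = 0.345841, Gamma_vuu = 0.000000, Gamma_vuv = 0.000000, Gamma_vvv = -0.081505; k4 = (-1.017294, -0.996109, -0.343155, 0.080872)
  Y <- Y + (h/6)(k1 + 2k2 + 2k3 + k4): u = -0.3004, v = -0.5499, du/dtau = -1.0173, dv/dtau = -0.9961
step 2:
  k1: at (u, v) = (-0.300433, -0.549904), (du/dtau, dv/dtau) = (-1.017294, -0.996110); Gamma_uuu = 0.000000, Gamma_uuv = 0.000000, Gamma_uvv = 0.345841, Gamma_vuu = 0.000000, Gamma_vuv = 0.000000, Gamma_vvv = -0.081505; k1 = (-1.017294, -0.996110, -0.343155, 0.080872)
  k2: at (u, v) = (-0.325866, -0.574807), (du/dtau, dv/dtau) = (-1.025873, -0.994088); Gamma_uuu = 0.000000, Gamma_uuv = 0.000000, Gamma_uvv = 0.344411, Gamma_vuu = 0.000000, Gamma_vuv = 0.000000, Gamma_vvv = -0.084844; k2 = (-1.025873, -0.994088, -0.340351, 0.083844)
  k3: at (u, v) = (-0.326080, -0.574756), (du/dtau, dv/dtau) = (-1.025803, -0.994013); Gamma_uuu = 0.000000, Gamma_uuv = 0.000000, Gamma_uvv = 0.344414, Gamma_vuu = 0.000000, Gamma_vuv = 0.000000, Gamma_vvv = -0.084838; k3 = (-1.025803, -0.994013, -0.340303, 0.083825)
  k4: at (u, v) = (-0.351724, -0.599605), (du/dtau, dv/dtau) = (-1.034309, -0.991918); Gamma_uuu = 0.000000, Gamma_uuv = 0.000000, Gamma_uvv = 0.342937, Gamma_vuu = 0.000000, Gamma_vuv = 0.000000, Gamma_vvv = -0.088126; k4 = (-1.034309, -0.991918, -0.337416, 0.086707)
  Y <- Y + (h/6)(k1 + 2k2 + 2k3 + k4): u = -0.3517, v = -0.5996, du/dtau = -1.0343, dv/dtau = -0.9919
step 3:
  k1: at (u, v) = (-0.351725, -0.599606), (du/dtau, dv/dtau) = (-1.034310, -0.991919); Gamma_uuu = 0.000000, Gamma_uuv = 0.000000, Gamma_uvv = 0.342937, Gamma_vuu = 0.000000, Gamma_vuv = 0.000000, Gamma_vvv = -0.088126; k1 = (-1.034310, -0.991919, -0.337417, 0.086707)
  k2: at (u, v) = (-0.377583, -0.624404), (du/dtau, dv/dtau) = (-1.042745, -0.989751); Gamma_uuu = 0.000000, Gamma_uuv = 0.000000, Gamma_uvv = 0.341414, Gamma_vuu = 0.000000, Gamma_vuv = 0.000000, Gamma_vvv = -0.091363; k2 = (-1.042745, -0.989751, -0.334451, 0.089500)
  k3: at (u, v) = (-0.377793, -0.624350), (du/dtau, dv/dtau) = (-1.042671, -0.989681); Gamma_uuu = 0.000000, Gamma_uuv = 0.000000, Gamma_uvv = 0.341417, Gamma_vuu = 0.000000, Gamma_vuv = 0.000000, Gamma_vvv = -0.091356; k3 = (-1.042671, -0.989681, -0.334408, 0.089480)
  k4: at (u, v) = (-0.403858, -0.649090), (du/dtau, dv/dtau) = (-1.051030, -0.987445); Gamma_uuu = 0.000000, Gamma_uuv = 0.000000, Gamma_uvv = 0.339851, Gamma_vuu = 0.000000, Gamma_vuv = 0.000000, Gamma_vvv = -0.094540; k4 = (-1.051030, -0.987445, -0.331370, 0.092181)
  Y <- Y + (h/6)(k1 + 2k2 + 2k3 + k4): u = -0.4039, v = -0.6491, du/dtau = -1.0510, dv/dtau = -0.9874
step 4:
  k1: at (u, v) = (-0.403860, -0.649091), (du/dtau, dv/dtau) = (-1.051031, -0.987445); Gamma_uuu = 0.000000, Gamma_uuv = 0.000000, Gamma_uvv = 0.339851, Gamma_vuu = 0.000000, Gamma_vuv = 0.000000, Gamma_vvv = -0.094540; k1 = (-1.051031, -0.987445, -0.331370, 0.092181)
  k2: at (u, v) = (-0.430135, -0.673777), (du/dtau, dv/dtau) = (-1.059315, -0.985140); Gamma_uuu = 0.000000, Gamma_uuv = 0.000000, Gamma_uvv = 0.338242, Gamma_vuu = 0.000000, Gamma_vuv = 0.000000, Gamma_vvv = -0.097671; k2 = (-1.059315, -0.985140, -0.328264, 0.094790)
  k3: at (u, v) = (-0.430342, -0.673720), (du/dtau, dv/dtau) = (-1.059237, -0.985075); Gamma_uuu = 0.000000, Gamma_uuv = 0.000000, Gamma_uvv = 0.338245, Gamma_vuu = 0.000000, Gamma_vuv = 0.000000, Gamma_vvv = -0.097664; k3 = (-1.059237, -0.985075, -0.328224, 0.094770)
  k4: at (u, v) = (-0.456821, -0.698345), (du/dtau, dv/dtau) = (-1.067442, -0.982706); Gamma_uuu = 0.000000, Gamma_uuv = 0.000000, Gamma_uvv = 0.336597, Gamma_vuu = 0.000000, Gamma_vuv = 0.000000, Gamma_vvv = -0.100740; k4 = (-1.067442, -0.982706, -0.325056, 0.097286)
  Y <- Y + (h/6)(k1 + 2k2 + 2k3 + k4): u = -0.4568, v = -0.6983, du/dtau = -1.0674, dv/dtau = -0.9827


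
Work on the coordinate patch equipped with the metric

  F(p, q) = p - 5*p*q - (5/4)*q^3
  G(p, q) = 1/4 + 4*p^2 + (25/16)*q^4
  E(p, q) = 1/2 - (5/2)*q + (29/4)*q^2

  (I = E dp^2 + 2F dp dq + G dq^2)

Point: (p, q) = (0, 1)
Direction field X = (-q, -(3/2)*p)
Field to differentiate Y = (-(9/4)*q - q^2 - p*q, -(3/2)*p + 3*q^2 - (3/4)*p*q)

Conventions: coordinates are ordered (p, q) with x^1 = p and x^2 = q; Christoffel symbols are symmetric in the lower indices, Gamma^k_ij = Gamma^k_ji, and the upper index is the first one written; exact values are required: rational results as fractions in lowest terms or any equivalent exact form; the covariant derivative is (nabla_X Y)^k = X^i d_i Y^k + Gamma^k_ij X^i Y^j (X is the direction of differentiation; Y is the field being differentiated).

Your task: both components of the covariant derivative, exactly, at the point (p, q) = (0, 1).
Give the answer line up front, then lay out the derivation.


Answer: (nabla_X Y)^p = -4179/509, (nabla_X Y)^q = -44859/2036

E = 21/4, F = -5/4, G = 29/16 at the point
E_p = 0, E_q = 12, F_p = -4, F_q = -15/4, G_p = 0, G_q = 25/4
EG - F^2 = 509/64;  g^inv = (64/509) * [[29/16, 5/4], [5/4, 21/4]]
first-kind symbols [ij,l] = (1/2)(d_i g_jl + d_j g_il - d_l g_ij): [pp,p] = E_p/2 = 0, [pp,q] = F_p - E_q/2 = -10, [pq,p] = E_q/2 = 6, [pq,q] = G_p/2 = 0, [qq,p] = F_q - G_p/2 = -15/4, [qq,q] = G_q/2 = 25/8
Gamma^p_ij = (G*[ij,p] - F*[ij,q])/(EG - F^2), Gamma^q_ij = (E*[ij,q] - F*[ij,p])/(EG - F^2)
Gamma_ppp = -800/509, Gamma_ppq = 696/509, Gamma_pqq = -185/509, Gamma_qpp = -3360/509, Gamma_qpq = 480/509, Gamma_qqq = 750/509
X = (-1, 0), Y = (-13/4, 3) at the point


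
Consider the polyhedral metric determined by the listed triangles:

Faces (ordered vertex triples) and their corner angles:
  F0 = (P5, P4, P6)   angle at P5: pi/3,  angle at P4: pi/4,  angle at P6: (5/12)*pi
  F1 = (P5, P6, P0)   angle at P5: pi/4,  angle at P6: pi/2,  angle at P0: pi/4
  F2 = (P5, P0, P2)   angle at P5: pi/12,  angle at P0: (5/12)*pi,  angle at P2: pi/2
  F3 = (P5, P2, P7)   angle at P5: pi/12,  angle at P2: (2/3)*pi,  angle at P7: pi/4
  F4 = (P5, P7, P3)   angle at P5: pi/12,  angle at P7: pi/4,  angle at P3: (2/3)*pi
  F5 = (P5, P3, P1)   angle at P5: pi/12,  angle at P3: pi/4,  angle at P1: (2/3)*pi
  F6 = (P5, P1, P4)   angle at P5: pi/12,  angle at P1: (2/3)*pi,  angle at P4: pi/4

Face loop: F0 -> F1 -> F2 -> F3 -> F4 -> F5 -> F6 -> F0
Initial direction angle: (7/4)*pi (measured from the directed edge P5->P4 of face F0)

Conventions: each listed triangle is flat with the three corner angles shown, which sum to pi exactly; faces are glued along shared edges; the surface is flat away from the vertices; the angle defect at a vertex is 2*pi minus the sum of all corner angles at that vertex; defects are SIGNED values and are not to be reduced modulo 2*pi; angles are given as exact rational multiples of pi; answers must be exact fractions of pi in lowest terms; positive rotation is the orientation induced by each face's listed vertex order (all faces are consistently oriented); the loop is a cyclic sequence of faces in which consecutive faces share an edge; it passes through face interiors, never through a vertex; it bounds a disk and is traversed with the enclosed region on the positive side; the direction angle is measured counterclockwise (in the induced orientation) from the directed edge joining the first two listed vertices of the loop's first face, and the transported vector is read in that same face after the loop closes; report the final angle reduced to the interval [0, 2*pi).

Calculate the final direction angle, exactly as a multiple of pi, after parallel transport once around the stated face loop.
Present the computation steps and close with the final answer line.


enclosed vertex P5: corner angles sum to pi, defect = 2*pi - pi = pi
adding the enclosed defects to the starting angle (mod 2*pi, induced orientation) gives the holonomy
final angle = (7/4)*pi + pi = (3/4)*pi (mod 2*pi)

Answer: final direction angle = (3/4)*pi


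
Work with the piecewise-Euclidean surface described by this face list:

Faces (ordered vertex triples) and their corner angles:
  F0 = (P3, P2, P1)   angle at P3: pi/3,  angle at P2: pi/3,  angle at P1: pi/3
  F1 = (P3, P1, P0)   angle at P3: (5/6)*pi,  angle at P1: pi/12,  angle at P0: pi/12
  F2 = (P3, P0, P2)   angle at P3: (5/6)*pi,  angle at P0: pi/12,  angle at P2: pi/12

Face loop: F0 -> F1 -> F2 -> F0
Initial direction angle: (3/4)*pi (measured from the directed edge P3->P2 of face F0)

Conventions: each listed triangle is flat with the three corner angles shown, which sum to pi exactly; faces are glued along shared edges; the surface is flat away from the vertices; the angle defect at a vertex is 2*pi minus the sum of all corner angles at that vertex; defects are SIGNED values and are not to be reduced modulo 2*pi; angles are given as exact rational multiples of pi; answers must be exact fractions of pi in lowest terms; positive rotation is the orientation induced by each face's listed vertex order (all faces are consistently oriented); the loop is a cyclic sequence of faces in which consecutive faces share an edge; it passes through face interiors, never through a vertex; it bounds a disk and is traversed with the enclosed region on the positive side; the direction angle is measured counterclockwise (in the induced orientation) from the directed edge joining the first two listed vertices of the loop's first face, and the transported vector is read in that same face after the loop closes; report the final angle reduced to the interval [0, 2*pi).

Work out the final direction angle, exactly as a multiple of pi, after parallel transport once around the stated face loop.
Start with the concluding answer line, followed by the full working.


Answer: final direction angle = (3/4)*pi

enclosed vertex P3: corner angles sum to 2*pi, defect = 2*pi - 2*pi = 0
summing the enclosed defects onto the initial angle, mod 2*pi in the induced orientation:
final angle = (3/4)*pi + 0 = (3/4)*pi (mod 2*pi)


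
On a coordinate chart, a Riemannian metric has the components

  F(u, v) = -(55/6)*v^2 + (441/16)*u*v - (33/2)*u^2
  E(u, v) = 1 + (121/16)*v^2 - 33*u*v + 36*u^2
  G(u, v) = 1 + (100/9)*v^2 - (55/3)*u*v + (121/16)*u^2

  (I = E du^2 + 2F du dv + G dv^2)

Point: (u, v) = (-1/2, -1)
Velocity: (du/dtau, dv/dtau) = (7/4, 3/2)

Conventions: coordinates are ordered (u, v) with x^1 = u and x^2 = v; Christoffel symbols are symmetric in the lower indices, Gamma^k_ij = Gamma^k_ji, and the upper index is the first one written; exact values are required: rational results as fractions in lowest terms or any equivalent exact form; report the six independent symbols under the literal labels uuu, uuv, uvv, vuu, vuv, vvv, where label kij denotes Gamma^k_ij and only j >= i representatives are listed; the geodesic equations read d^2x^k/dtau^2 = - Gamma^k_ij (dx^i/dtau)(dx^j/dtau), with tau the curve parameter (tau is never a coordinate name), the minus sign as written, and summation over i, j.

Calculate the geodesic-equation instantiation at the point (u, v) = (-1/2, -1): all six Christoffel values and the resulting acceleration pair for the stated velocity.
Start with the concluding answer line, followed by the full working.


Answer: Gamma_uuu = -864/2821, Gamma_uuv = 396/2821, Gamma_uvv = -480/2821, Gamma_vuu = -6768/2821, Gamma_vuv = 3102/2821, Gamma_vvv = -3760/2821; accelerations (d^2u/dtau^2, d^2v/dtau^2) = (1647/2821, 25803/5642)

E = 17/16, F = 47/96, G = 2785/576 at the point
E_u = -3, E_v = 11/8, F_u = -177/16, F_v = 437/96, G_u = 517/48, G_v = -235/18
EG - F^2 = 2821/576;  g^inv = (576/2821) * [[2785/576, -47/96], [-47/96, 17/16]]
first-kind symbols [ij,l] = (1/2)(d_i g_jl + d_j g_il - d_l g_ij): [uu,u] = E_u/2 = -3/2, [uu,v] = F_u - E_v/2 = -47/4, [uv,u] = E_v/2 = 11/16, [uv,v] = G_u/2 = 517/96, [vv,u] = F_v - G_u/2 = -5/6, [vv,v] = G_v/2 = -235/36
Gamma^u_ij = (G*[ij,u] - F*[ij,v])/(EG - F^2), Gamma^v_ij = (E*[ij,v] - F*[ij,u])/(EG - F^2)
Gamma_uuu = -864/2821, Gamma_uuv = 396/2821, Gamma_uvv = -480/2821, Gamma_vuu = -6768/2821, Gamma_vuv = 3102/2821, Gamma_vvv = -3760/2821
d^2u/dtau^2 = -(Gamma_uuu*(7/4)^2 + 2*Gamma_uuv*(7/4)*(3/2) + Gamma_uvv*(3/2)^2) = 1647/2821
d^2v/dtau^2 = -(Gamma_vuu*(7/4)^2 + 2*Gamma_vuv*(7/4)*(3/2) + Gamma_vvv*(3/2)^2) = 25803/5642


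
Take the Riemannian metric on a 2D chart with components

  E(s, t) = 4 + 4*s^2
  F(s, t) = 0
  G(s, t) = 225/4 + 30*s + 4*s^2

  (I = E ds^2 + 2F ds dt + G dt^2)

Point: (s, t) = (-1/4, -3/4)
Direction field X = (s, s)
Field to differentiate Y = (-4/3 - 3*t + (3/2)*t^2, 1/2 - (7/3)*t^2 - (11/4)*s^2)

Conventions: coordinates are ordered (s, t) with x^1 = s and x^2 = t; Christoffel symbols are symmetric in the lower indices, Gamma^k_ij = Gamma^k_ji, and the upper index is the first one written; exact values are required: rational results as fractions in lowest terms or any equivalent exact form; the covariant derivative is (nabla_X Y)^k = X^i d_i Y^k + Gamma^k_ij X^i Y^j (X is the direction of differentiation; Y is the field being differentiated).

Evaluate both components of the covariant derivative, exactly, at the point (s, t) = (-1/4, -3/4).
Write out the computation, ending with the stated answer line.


E = 17/4, F = 0, G = 49 at the point
E_s = -2, E_t = 0, F_s = 0, F_t = 0, G_s = 28, G_t = 0
EG - F^2 = 833/4;  g^inv = (4/833) * [[49, 0], [0, 17/4]]
first-kind symbols [ij,l] = (1/2)(d_i g_jl + d_j g_il - d_l g_ij): [ss,s] = E_s/2 = -1, [ss,t] = F_s - E_t/2 = 0, [st,s] = E_t/2 = 0, [st,t] = G_s/2 = 14, [tt,s] = F_t - G_s/2 = -14, [tt,t] = G_t/2 = 0
Gamma^s_ij = (G*[ij,s] - F*[ij,t])/(EG - F^2), Gamma^t_ij = (E*[ij,t] - F*[ij,s])/(EG - F^2)
Gamma_sss = -4/17, Gamma_sst = 0, Gamma_stt = -56/17, Gamma_tss = 0, Gamma_tst = 2/7, Gamma_ttt = 0
X = (-1/4, -1/4), Y = (169/96, -63/64) at the point

Answer: (nabla_X Y)^s = 247/408, (nabla_X Y)^t = -3425/2688


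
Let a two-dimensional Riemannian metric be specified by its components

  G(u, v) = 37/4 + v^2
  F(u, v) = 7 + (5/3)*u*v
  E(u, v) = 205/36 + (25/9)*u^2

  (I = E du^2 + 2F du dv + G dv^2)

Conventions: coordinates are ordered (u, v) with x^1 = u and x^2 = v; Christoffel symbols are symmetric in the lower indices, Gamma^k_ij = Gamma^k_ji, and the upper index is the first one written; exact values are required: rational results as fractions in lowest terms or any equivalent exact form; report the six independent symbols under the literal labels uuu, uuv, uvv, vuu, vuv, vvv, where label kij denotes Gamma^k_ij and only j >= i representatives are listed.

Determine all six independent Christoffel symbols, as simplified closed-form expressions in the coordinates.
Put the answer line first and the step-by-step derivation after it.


Answer: Gamma_uuu = (3700*u - 1680*v)/(3700*u^2 - 3360*u*v + 820*v^2 + 529), Gamma_uuv = 0, Gamma_uvv = (2220*u - 1008*v)/(3700*u^2 - 3360*u*v + 820*v^2 + 529), Gamma_vuu = (-8400*u + 4100*v)/(11100*u^2 - 10080*u*v + 2460*v^2 + 1587), Gamma_vuv = 0, Gamma_vvv = (-1680*u + 820*v)/(3700*u^2 - 3360*u*v + 820*v^2 + 529)

E = 205/36 + (25/9)*u^2; F = 7 + (5/3)*u*v; G = 37/4 + v^2
Gamma^k_ij = (1/2) g^{kl} (d_i g_jl + d_j g_il - d_l g_ij), with g^inv = (1/(EG-F^2)) [[G, -F], [-F, E]]
first partials: E_u = (50/9)*u, E_v = 0, F_u = (5/3)*v, F_v = (5/3)*u, G_u = 0, G_v = 2*v
D = EG - F^2 = 529/144 + (205/36)*v^2 - (70/3)*u*v + (925/36)*u^2
expanded: Gamma^u_uu = (G E_u - 2F F_u + F E_v)/(2D), Gamma^u_uv = (G E_v - F G_u)/(2D), Gamma^u_vv = (2G F_v - G G_u - F G_v)/(2D), Gamma^v_uu = (2E F_u - E E_v - F E_u)/(2D), Gamma^v_uv = (E G_u - F E_v)/(2D), Gamma^v_vv = (E G_v - 2F F_v + F G_u)/(2D); substitute and cancel common factors


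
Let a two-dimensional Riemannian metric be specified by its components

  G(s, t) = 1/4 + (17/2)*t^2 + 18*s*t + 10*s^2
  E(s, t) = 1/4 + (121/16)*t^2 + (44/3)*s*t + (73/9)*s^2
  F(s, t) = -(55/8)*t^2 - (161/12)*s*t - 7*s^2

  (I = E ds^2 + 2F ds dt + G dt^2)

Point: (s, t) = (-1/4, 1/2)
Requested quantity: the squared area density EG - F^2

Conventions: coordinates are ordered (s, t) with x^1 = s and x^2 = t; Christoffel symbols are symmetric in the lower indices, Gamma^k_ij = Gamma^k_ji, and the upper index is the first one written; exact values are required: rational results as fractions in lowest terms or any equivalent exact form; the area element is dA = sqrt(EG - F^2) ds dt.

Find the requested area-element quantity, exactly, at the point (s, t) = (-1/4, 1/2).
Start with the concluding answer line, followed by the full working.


Answer: EG - F^2 = 439/1152

E = 469/576, F = -23/48, G = 3/4; EG - F^2 = 439/1152


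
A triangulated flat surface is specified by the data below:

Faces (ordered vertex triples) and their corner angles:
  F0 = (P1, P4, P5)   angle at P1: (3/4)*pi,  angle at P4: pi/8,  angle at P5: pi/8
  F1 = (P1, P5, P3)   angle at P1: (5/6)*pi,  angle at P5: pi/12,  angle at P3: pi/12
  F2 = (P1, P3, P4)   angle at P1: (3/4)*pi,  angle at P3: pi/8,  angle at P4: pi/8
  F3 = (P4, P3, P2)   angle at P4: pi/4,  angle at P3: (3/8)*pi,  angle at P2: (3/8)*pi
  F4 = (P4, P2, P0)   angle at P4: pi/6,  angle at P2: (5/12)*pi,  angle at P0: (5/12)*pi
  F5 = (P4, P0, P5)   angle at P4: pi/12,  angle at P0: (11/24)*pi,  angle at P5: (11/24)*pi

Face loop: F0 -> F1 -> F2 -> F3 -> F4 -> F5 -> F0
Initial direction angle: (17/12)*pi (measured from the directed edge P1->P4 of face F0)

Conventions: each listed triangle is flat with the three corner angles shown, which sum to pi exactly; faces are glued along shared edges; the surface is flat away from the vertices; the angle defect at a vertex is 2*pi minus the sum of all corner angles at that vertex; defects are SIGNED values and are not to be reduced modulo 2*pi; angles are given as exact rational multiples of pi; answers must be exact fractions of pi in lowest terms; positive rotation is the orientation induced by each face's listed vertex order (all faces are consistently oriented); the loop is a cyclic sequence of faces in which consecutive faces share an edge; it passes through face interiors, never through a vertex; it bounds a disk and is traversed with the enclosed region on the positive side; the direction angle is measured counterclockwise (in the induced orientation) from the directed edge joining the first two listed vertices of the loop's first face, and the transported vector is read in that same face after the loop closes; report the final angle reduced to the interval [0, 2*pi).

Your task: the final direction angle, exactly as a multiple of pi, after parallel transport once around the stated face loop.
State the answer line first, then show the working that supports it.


Answer: final direction angle = pi/3

enclosed vertex P1: corner angles sum to (7/3)*pi, defect = 2*pi - (7/3)*pi = -pi/3
enclosed vertex P4: corner angles sum to (3/4)*pi, defect = 2*pi - (3/4)*pi = (5/4)*pi
holonomy = initial angle + sum of enclosed defects (mod 2*pi), positive in the induced orientation
final angle = (17/12)*pi + (11/12)*pi = pi/3 (mod 2*pi)


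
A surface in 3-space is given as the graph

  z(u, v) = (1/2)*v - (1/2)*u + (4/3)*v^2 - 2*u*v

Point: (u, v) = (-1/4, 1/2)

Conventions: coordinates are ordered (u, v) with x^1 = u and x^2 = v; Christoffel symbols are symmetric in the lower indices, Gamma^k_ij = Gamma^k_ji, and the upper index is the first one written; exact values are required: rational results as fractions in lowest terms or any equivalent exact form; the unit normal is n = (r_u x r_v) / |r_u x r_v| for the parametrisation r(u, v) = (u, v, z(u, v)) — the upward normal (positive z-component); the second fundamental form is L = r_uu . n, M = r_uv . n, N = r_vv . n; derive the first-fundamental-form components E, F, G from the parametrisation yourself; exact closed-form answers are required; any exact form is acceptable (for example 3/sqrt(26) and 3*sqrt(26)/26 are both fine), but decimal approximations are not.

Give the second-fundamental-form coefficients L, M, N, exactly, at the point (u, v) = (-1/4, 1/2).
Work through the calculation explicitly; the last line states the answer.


z_u = -3/2, z_v = 7/3, z_uu = 0, z_uv = -2, z_vv = 8/3
E = 13/4, F = -7/2, G = 58/9; answer radicand W^2 = 313/36
unnormalised second-form numerators: l = 0, m = -2, n = 8/3; L = l/sqrt(313/36), and similarly M = m/sqrt(W^2), N = n/sqrt(W^2)

Answer: L = 0, M = -12*sqrt(313)/313, N = 16*sqrt(313)/313


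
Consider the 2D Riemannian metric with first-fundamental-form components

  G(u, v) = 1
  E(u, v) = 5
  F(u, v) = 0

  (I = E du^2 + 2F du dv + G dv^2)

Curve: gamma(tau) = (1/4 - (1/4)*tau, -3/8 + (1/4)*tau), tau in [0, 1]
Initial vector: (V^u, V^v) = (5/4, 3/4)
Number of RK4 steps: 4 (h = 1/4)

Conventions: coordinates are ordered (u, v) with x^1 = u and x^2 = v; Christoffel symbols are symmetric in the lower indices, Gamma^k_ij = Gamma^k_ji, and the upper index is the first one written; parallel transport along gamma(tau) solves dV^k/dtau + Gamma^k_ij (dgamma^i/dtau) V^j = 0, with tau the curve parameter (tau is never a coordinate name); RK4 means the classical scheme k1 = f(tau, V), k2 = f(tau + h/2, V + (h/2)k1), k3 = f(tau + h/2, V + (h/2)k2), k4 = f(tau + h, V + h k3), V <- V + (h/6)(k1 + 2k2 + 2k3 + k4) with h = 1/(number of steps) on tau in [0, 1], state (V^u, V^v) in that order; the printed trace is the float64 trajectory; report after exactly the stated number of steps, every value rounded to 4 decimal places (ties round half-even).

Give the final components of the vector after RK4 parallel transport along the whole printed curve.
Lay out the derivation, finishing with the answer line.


gamma'(tau) = (-1/4, 1/4); f(tau, V)^k = -Gamma^k_ij(gamma(tau)) gamma'^i(tau) V^j; h = 1/4; intermediate values shown to 6 dp
curve data and Christoffel symbols at the stage parameters:
  tau = 0.000000: gamma = (0.250000, -0.375000), gamma' = (-0.250000, 0.250000); Gamma_uuu = 0.000000, Gamma_uuv = 0.000000, Gamma_uvv = 0.000000, Gamma_vuu = 0.000000, Gamma_vuv = 0.000000, Gamma_vvv = 0.000000
  tau = 0.125000: gamma = (0.218750, -0.343750), gamma' = (-0.250000, 0.250000); Gamma_uuu = 0.000000, Gamma_uuv = 0.000000, Gamma_uvv = 0.000000, Gamma_vuu = 0.000000, Gamma_vuv = 0.000000, Gamma_vvv = 0.000000
  tau = 0.250000: gamma = (0.187500, -0.312500), gamma' = (-0.250000, 0.250000); Gamma_uuu = 0.000000, Gamma_uuv = 0.000000, Gamma_uvv = 0.000000, Gamma_vuu = 0.000000, Gamma_vuv = 0.000000, Gamma_vvv = 0.000000
  tau = 0.375000: gamma = (0.156250, -0.281250), gamma' = (-0.250000, 0.250000); Gamma_uuu = 0.000000, Gamma_uuv = 0.000000, Gamma_uvv = 0.000000, Gamma_vuu = 0.000000, Gamma_vuv = 0.000000, Gamma_vvv = 0.000000
  tau = 0.500000: gamma = (0.125000, -0.250000), gamma' = (-0.250000, 0.250000); Gamma_uuu = 0.000000, Gamma_uuv = 0.000000, Gamma_uvv = 0.000000, Gamma_vuu = 0.000000, Gamma_vuv = 0.000000, Gamma_vvv = 0.000000
  tau = 0.625000: gamma = (0.093750, -0.218750), gamma' = (-0.250000, 0.250000); Gamma_uuu = 0.000000, Gamma_uuv = 0.000000, Gamma_uvv = 0.000000, Gamma_vuu = 0.000000, Gamma_vuv = 0.000000, Gamma_vvv = 0.000000
  tau = 0.750000: gamma = (0.062500, -0.187500), gamma' = (-0.250000, 0.250000); Gamma_uuu = 0.000000, Gamma_uuv = 0.000000, Gamma_uvv = 0.000000, Gamma_vuu = 0.000000, Gamma_vuv = 0.000000, Gamma_vvv = 0.000000
  tau = 0.875000: gamma = (0.031250, -0.156250), gamma' = (-0.250000, 0.250000); Gamma_uuu = 0.000000, Gamma_uuv = 0.000000, Gamma_uvv = 0.000000, Gamma_vuu = 0.000000, Gamma_vuv = 0.000000, Gamma_vvv = 0.000000
  tau = 1.000000: gamma = (0.000000, -0.125000), gamma' = (-0.250000, 0.250000); Gamma_uuu = 0.000000, Gamma_uuv = 0.000000, Gamma_uvv = 0.000000, Gamma_vuu = 0.000000, Gamma_vuv = 0.000000, Gamma_vvv = 0.000000
step 0: V^u = 1.2500, V^v = 0.7500
step 1: k1 = (0.000000, 0.000000), k2 = (0.000000, 0.000000), k3 = (0.000000, 0.000000), k4 = (0.000000, 0.000000); V <- V + (h/6)(k1 + 2k2 + 2k3 + k4): V^u = 1.2500, V^v = 0.7500
step 2: k1 = (0.000000, 0.000000), k2 = (0.000000, 0.000000), k3 = (0.000000, 0.000000), k4 = (0.000000, 0.000000); V <- V + (h/6)(k1 + 2k2 + 2k3 + k4): V^u = 1.2500, V^v = 0.7500
step 3: k1 = (0.000000, 0.000000), k2 = (0.000000, 0.000000), k3 = (0.000000, 0.000000), k4 = (0.000000, 0.000000); V <- V + (h/6)(k1 + 2k2 + 2k3 + k4): V^u = 1.2500, V^v = 0.7500
step 4: k1 = (0.000000, 0.000000), k2 = (0.000000, 0.000000), k3 = (0.000000, 0.000000), k4 = (0.000000, 0.000000); V <- V + (h/6)(k1 + 2k2 + 2k3 + k4): V^u = 1.2500, V^v = 0.7500

Answer: V^u = 1.2500, V^v = 0.7500


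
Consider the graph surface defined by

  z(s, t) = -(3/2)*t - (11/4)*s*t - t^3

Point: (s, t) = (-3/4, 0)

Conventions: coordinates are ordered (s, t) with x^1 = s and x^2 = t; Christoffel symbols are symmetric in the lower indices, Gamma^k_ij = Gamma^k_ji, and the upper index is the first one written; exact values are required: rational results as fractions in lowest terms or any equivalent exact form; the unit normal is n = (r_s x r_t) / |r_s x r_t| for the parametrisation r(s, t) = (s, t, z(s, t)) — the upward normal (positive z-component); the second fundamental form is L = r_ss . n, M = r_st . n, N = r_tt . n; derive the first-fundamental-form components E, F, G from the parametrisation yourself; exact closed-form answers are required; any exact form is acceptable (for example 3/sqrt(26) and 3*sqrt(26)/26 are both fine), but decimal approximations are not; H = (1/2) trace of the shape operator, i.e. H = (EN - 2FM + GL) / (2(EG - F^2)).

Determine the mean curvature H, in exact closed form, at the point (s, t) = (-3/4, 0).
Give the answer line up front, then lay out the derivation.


Answer: H = 0

z_s = 0, z_t = 9/16, z_ss = 0, z_st = -11/4, z_tt = 0
E = 1, F = 0, G = 337/256; answer radicand W^2 = 337/256
unnormalised second-form numerators: l = 0, m = -11/4, n = 0; L = l/sqrt(337/256), and similarly M = m/sqrt(W^2), N = n/sqrt(W^2)
H = (E*n - 2*F*m + G*l) / (2*(EG - F^2)*sqrt(W^2)); E*n - 2*F*m + G*l = 0, EG - F^2 = 337/256, so H = (0)/sqrt(337/256)


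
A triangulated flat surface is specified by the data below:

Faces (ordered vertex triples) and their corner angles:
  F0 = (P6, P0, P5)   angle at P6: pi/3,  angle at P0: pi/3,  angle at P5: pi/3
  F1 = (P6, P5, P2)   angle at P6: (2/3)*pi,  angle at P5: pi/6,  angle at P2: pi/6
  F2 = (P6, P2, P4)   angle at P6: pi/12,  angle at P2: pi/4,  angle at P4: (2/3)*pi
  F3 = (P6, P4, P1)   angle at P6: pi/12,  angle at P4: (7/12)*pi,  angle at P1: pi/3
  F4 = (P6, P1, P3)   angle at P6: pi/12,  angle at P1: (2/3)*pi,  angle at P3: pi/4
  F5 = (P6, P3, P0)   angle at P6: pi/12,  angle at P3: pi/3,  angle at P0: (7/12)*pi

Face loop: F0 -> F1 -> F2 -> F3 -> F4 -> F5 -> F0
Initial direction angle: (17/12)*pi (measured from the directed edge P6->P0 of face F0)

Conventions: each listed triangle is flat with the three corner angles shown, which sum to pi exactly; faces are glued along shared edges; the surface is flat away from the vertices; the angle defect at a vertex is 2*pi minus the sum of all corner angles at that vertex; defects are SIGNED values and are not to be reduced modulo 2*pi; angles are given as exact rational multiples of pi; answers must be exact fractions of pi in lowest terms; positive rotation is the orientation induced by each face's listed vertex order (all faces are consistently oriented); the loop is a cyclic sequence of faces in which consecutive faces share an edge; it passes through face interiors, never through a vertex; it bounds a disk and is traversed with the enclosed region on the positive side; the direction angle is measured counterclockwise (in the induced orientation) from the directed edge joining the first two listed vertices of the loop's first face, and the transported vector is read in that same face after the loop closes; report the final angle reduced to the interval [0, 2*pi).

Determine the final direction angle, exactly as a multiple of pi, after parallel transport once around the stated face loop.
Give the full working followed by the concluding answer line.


enclosed vertex P6: corner angles sum to (4/3)*pi, defect = 2*pi - (4/3)*pi = (2/3)*pi
by Gauss-Bonnet the loop rotates the vector by the enclosed defect sum (positive orientation, mod 2*pi)
final angle = (17/12)*pi + (2/3)*pi = pi/12 (mod 2*pi)

Answer: final direction angle = pi/12


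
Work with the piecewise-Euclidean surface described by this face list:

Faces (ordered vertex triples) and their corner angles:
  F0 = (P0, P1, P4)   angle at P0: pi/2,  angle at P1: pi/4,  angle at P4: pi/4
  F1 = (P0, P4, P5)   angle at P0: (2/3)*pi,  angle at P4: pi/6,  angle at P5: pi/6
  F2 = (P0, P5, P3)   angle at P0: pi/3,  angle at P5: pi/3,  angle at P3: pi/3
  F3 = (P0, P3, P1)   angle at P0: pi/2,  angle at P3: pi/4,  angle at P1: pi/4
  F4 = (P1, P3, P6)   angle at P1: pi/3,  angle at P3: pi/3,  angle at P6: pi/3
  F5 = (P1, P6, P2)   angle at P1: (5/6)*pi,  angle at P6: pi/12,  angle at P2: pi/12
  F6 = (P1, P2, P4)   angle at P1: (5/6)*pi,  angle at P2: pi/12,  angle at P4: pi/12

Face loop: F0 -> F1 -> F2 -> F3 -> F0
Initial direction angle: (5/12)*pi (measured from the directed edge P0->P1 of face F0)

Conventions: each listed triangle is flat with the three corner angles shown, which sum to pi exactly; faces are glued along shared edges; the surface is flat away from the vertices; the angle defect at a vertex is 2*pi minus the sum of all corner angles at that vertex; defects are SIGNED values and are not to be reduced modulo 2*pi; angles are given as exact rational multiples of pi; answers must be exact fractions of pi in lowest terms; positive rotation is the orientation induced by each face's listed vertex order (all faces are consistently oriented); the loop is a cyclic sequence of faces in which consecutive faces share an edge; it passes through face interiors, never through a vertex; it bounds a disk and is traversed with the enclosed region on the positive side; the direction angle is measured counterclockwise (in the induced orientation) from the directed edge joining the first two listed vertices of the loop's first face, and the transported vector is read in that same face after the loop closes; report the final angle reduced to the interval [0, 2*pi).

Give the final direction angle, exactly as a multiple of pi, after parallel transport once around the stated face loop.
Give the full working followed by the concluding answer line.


enclosed vertex P0: corner angles sum to 2*pi, defect = 2*pi - 2*pi = 0
holonomy = initial angle + sum of enclosed defects (mod 2*pi), positive in the induced orientation
final angle = (5/12)*pi + 0 = (5/12)*pi (mod 2*pi)

Answer: final direction angle = (5/12)*pi


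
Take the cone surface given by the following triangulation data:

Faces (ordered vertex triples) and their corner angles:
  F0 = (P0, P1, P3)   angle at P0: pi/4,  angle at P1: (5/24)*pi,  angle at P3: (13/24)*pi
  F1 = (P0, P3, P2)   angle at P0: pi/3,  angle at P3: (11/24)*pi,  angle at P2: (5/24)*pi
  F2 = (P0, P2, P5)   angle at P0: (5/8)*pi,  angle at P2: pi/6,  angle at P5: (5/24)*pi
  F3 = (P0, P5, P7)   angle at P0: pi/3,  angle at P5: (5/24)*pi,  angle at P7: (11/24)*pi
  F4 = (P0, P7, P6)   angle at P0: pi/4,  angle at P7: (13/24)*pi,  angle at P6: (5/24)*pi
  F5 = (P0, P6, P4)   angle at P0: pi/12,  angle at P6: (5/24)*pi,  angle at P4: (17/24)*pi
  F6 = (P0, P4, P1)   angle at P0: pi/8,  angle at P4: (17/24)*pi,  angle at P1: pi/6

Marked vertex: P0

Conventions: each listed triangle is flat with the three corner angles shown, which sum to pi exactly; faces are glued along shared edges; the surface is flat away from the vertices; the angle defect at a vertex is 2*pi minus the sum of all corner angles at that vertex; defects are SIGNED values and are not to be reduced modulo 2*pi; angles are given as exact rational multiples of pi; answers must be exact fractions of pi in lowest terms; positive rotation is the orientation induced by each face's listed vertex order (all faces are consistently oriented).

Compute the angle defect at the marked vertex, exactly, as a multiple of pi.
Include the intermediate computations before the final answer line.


Sum of corner angles at P0: 2*pi
defect = 2*pi - 2*pi

Answer: defect(P0) = 0


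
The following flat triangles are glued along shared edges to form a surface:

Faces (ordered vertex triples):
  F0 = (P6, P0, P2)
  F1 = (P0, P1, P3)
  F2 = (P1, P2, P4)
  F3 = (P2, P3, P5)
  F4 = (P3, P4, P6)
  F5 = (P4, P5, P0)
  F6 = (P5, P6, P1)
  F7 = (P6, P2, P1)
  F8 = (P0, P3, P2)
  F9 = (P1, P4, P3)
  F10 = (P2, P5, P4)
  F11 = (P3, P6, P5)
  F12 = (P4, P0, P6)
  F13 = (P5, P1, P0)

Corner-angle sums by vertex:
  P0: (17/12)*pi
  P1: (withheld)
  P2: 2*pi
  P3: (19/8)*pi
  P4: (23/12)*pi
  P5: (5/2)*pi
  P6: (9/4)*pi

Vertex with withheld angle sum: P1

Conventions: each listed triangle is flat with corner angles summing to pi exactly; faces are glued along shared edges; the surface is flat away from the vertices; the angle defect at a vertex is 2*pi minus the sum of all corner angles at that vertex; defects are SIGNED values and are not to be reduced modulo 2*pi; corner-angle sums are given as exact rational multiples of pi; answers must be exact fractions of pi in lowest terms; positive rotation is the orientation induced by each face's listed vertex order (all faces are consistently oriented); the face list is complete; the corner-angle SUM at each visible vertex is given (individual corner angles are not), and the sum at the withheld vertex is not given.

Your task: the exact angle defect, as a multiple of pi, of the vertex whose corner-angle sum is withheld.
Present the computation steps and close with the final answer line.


V = 7, E = 21, F = 14; chi = V - E + F = 0
Gauss-Bonnet: total defect = 2*pi*chi = 0; visible defects sum to (-11/24)*pi

Answer: defect(P1) = (11/24)*pi


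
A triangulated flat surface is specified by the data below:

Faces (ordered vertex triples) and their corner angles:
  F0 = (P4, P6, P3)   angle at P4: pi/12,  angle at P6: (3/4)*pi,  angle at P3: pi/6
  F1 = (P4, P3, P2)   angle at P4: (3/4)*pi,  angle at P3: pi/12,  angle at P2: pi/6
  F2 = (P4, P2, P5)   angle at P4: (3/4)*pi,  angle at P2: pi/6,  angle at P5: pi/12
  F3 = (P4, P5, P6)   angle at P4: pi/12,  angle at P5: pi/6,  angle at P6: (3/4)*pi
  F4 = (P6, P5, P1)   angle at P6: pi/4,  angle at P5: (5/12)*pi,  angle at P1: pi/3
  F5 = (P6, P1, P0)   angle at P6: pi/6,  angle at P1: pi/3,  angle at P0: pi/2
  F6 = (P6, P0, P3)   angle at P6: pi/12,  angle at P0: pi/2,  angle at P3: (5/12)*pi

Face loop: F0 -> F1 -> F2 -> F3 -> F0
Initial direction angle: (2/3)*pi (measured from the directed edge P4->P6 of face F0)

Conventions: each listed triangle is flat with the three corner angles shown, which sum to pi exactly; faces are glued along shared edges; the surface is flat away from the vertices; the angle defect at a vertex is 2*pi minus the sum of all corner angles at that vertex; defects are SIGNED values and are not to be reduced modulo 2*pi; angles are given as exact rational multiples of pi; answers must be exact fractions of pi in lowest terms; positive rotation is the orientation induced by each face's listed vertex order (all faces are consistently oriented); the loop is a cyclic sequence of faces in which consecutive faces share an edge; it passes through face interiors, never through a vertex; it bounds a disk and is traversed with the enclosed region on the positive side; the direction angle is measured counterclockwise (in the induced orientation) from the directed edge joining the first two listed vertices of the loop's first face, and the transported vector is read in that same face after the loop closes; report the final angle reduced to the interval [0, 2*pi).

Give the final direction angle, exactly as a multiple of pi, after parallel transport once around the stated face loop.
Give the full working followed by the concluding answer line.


enclosed vertex P4: corner angles sum to (5/3)*pi, defect = 2*pi - (5/3)*pi = pi/3
the rotation equals the total enclosed defect, so the final angle is initial + defects (mod 2*pi)
final angle = (2/3)*pi + pi/3 = pi (mod 2*pi)

Answer: final direction angle = pi
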